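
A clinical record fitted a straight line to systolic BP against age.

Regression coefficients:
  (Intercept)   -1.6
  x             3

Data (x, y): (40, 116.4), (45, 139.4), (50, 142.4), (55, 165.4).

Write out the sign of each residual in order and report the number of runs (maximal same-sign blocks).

4 runs

x=40: ŷ = -1.6 + 3·40 = 118.4; e = 116.4 − 118.4 = -2
x=45: ŷ = -1.6 + 3·45 = 133.4; e = 139.4 − 133.4 = 6
x=50: ŷ = -1.6 + 3·50 = 148.4; e = 142.4 − 148.4 = -6
x=55: ŷ = -1.6 + 3·55 = 163.4; e = 165.4 − 163.4 = 2
Signs: − + − +
Runs: −×1, +×1, −×1, +×1 → 4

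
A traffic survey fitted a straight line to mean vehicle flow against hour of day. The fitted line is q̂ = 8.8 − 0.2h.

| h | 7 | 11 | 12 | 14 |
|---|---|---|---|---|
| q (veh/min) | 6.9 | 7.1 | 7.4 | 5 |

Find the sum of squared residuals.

h=7: q̂ = 8.8 − 0.2·7 = 7.4; r = 6.9 − 7.4 = -0.5
h=11: q̂ = 8.8 − 0.2·11 = 6.6; r = 7.1 − 6.6 = 0.5
h=12: q̂ = 8.8 − 0.2·12 = 6.4; r = 7.4 − 6.4 = 1
h=14: q̂ = 8.8 − 0.2·14 = 6; r = 5 − 6 = -1
SSE = 0.25 + 0.25 + 1 + 1 = 2.5

SSE = 2.5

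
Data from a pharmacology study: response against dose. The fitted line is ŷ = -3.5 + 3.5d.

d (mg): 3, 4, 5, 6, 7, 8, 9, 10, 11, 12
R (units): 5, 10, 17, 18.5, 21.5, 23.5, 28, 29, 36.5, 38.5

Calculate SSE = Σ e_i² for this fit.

SSE = 24

d=3: ŷ = -3.5 + 3.5·3 = 7; e = 5 − 7 = -2
d=4: ŷ = -3.5 + 3.5·4 = 10.5; e = 10 − 10.5 = -0.5
d=5: ŷ = -3.5 + 3.5·5 = 14; e = 17 − 14 = 3
d=6: ŷ = -3.5 + 3.5·6 = 17.5; e = 18.5 − 17.5 = 1
d=7: ŷ = -3.5 + 3.5·7 = 21; e = 21.5 − 21 = 0.5
d=8: ŷ = -3.5 + 3.5·8 = 24.5; e = 23.5 − 24.5 = -1
d=9: ŷ = -3.5 + 3.5·9 = 28; e = 28 − 28 = 0
d=10: ŷ = -3.5 + 3.5·10 = 31.5; e = 29 − 31.5 = -2.5
d=11: ŷ = -3.5 + 3.5·11 = 35; e = 36.5 − 35 = 1.5
d=12: ŷ = -3.5 + 3.5·12 = 38.5; e = 38.5 − 38.5 = 0
SSE = 4 + 0.25 + 9 + 1 + 0.25 + 1 + 0 + 6.25 + 2.25 + 0 = 24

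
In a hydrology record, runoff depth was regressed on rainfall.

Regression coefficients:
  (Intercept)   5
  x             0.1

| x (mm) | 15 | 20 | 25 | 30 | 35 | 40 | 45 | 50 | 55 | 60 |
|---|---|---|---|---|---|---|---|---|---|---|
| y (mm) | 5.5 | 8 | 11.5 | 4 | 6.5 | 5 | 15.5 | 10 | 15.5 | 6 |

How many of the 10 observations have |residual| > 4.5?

x=15: ŷ = 5 + 0.1·15 = 6.5; r = 5.5 − 6.5 = -1
x=20: ŷ = 5 + 0.1·20 = 7; r = 8 − 7 = 1
x=25: ŷ = 5 + 0.1·25 = 7.5; r = 11.5 − 7.5 = 4
x=30: ŷ = 5 + 0.1·30 = 8; r = 4 − 8 = -4
x=35: ŷ = 5 + 0.1·35 = 8.5; r = 6.5 − 8.5 = -2
x=40: ŷ = 5 + 0.1·40 = 9; r = 5 − 9 = -4
x=45: ŷ = 5 + 0.1·45 = 9.5; r = 15.5 − 9.5 = 6
x=50: ŷ = 5 + 0.1·50 = 10; r = 10 − 10 = 0
x=55: ŷ = 5 + 0.1·55 = 10.5; r = 15.5 − 10.5 = 5
x=60: ŷ = 5 + 0.1·60 = 11; r = 6 − 11 = -5
|r| > 4.5: x=45 (|r|=6), x=55 (|r|=5), x=60 (|r|=5) → 3

3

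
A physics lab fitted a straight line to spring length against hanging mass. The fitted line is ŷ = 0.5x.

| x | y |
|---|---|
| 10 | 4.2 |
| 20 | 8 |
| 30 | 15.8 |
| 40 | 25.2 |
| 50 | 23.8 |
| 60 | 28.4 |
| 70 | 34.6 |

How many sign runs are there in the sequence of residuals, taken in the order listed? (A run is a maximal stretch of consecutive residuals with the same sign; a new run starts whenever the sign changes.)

x=10: ŷ = 0.5·10 = 5; r = 4.2 − 5 = -0.8
x=20: ŷ = 0.5·20 = 10; r = 8 − 10 = -2
x=30: ŷ = 0.5·30 = 15; r = 15.8 − 15 = 0.8
x=40: ŷ = 0.5·40 = 20; r = 25.2 − 20 = 5.2
x=50: ŷ = 0.5·50 = 25; r = 23.8 − 25 = -1.2
x=60: ŷ = 0.5·60 = 30; r = 28.4 − 30 = -1.6
x=70: ŷ = 0.5·70 = 35; r = 34.6 − 35 = -0.4
Signs: − − + + − − −
Runs: −×2, +×2, −×3 → 3

3 runs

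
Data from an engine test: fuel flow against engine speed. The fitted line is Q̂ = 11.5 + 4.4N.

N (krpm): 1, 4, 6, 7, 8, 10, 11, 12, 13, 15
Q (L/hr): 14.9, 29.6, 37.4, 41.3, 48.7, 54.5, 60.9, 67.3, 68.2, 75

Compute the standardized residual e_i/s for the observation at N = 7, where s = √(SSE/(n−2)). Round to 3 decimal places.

-0.577

N=1: Q̂ = 11.5 + 4.4·1 = 15.9; e = 14.9 − 15.9 = -1
N=4: Q̂ = 11.5 + 4.4·4 = 29.1; e = 29.6 − 29.1 = 0.5
N=6: Q̂ = 11.5 + 4.4·6 = 37.9; e = 37.4 − 37.9 = -0.5
N=7: Q̂ = 11.5 + 4.4·7 = 42.3; e = 41.3 − 42.3 = -1
N=8: Q̂ = 11.5 + 4.4·8 = 46.7; e = 48.7 − 46.7 = 2
N=10: Q̂ = 11.5 + 4.4·10 = 55.5; e = 54.5 − 55.5 = -1
N=11: Q̂ = 11.5 + 4.4·11 = 59.9; e = 60.9 − 59.9 = 1
N=12: Q̂ = 11.5 + 4.4·12 = 64.3; e = 67.3 − 64.3 = 3
N=13: Q̂ = 11.5 + 4.4·13 = 68.7; e = 68.2 − 68.7 = -0.5
N=15: Q̂ = 11.5 + 4.4·15 = 77.5; e = 75 − 77.5 = -2.5
SSE = 1 + 0.25 + 0.25 + 1 + 4 + 1 + 1 + 9 + 0.25 + 6.25 = 24
s = √(24/8) = 1.73205
e/s = -1 / 1.73205 = -0.577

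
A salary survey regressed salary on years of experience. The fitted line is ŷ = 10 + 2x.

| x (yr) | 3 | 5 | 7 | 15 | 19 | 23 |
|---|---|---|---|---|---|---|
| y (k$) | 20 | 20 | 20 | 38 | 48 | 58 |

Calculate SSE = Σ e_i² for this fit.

SSE = 40

x=3: ŷ = 10 + 2·3 = 16; e = 20 − 16 = 4
x=5: ŷ = 10 + 2·5 = 20; e = 20 − 20 = 0
x=7: ŷ = 10 + 2·7 = 24; e = 20 − 24 = -4
x=15: ŷ = 10 + 2·15 = 40; e = 38 − 40 = -2
x=19: ŷ = 10 + 2·19 = 48; e = 48 − 48 = 0
x=23: ŷ = 10 + 2·23 = 56; e = 58 − 56 = 2
SSE = 16 + 0 + 16 + 4 + 0 + 4 = 40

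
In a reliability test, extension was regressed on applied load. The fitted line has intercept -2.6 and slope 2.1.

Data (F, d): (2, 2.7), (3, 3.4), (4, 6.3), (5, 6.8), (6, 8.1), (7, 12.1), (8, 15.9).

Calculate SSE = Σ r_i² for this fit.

SSE = 9.26

F=2: d̂ = -2.6 + 2.1·2 = 1.6; r = 2.7 − 1.6 = 1.1
F=3: d̂ = -2.6 + 2.1·3 = 3.7; r = 3.4 − 3.7 = -0.3
F=4: d̂ = -2.6 + 2.1·4 = 5.8; r = 6.3 − 5.8 = 0.5
F=5: d̂ = -2.6 + 2.1·5 = 7.9; r = 6.8 − 7.9 = -1.1
F=6: d̂ = -2.6 + 2.1·6 = 10; r = 8.1 − 10 = -1.9
F=7: d̂ = -2.6 + 2.1·7 = 12.1; r = 12.1 − 12.1 = 0
F=8: d̂ = -2.6 + 2.1·8 = 14.2; r = 15.9 − 14.2 = 1.7
SSE = 1.21 + 0.09 + 0.25 + 1.21 + 3.61 + 0 + 2.89 = 9.26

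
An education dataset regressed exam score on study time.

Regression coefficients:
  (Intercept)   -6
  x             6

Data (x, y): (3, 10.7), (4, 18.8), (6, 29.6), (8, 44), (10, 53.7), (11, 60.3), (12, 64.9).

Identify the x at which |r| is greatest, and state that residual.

x=3: ŷ = -6 + 6·3 = 12; r = 10.7 − 12 = -1.3
x=4: ŷ = -6 + 6·4 = 18; r = 18.8 − 18 = 0.8
x=6: ŷ = -6 + 6·6 = 30; r = 29.6 − 30 = -0.4
x=8: ŷ = -6 + 6·8 = 42; r = 44 − 42 = 2
x=10: ŷ = -6 + 6·10 = 54; r = 53.7 − 54 = -0.3
x=11: ŷ = -6 + 6·11 = 60; r = 60.3 − 60 = 0.3
x=12: ŷ = -6 + 6·12 = 66; r = 64.9 − 66 = -1.1
Largest |r| is 2 at x = 8, residual 2.

x = 8, r = 2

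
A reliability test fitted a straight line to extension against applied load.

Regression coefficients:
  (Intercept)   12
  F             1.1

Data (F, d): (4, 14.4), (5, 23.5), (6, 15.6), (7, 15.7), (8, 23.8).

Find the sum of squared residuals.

SSE = 74

F=4: d̂ = 12 + 1.1·4 = 16.4; e = 14.4 − 16.4 = -2
F=5: d̂ = 12 + 1.1·5 = 17.5; e = 23.5 − 17.5 = 6
F=6: d̂ = 12 + 1.1·6 = 18.6; e = 15.6 − 18.6 = -3
F=7: d̂ = 12 + 1.1·7 = 19.7; e = 15.7 − 19.7 = -4
F=8: d̂ = 12 + 1.1·8 = 20.8; e = 23.8 − 20.8 = 3
SSE = 4 + 36 + 9 + 16 + 9 = 74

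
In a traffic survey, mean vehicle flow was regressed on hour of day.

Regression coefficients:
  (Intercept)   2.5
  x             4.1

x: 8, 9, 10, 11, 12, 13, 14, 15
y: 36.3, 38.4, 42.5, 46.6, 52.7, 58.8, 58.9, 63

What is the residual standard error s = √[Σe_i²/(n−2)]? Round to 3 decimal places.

x=8: ŷ = 2.5 + 4.1·8 = 35.3; e = 36.3 − 35.3 = 1
x=9: ŷ = 2.5 + 4.1·9 = 39.4; e = 38.4 − 39.4 = -1
x=10: ŷ = 2.5 + 4.1·10 = 43.5; e = 42.5 − 43.5 = -1
x=11: ŷ = 2.5 + 4.1·11 = 47.6; e = 46.6 − 47.6 = -1
x=12: ŷ = 2.5 + 4.1·12 = 51.7; e = 52.7 − 51.7 = 1
x=13: ŷ = 2.5 + 4.1·13 = 55.8; e = 58.8 − 55.8 = 3
x=14: ŷ = 2.5 + 4.1·14 = 59.9; e = 58.9 − 59.9 = -1
x=15: ŷ = 2.5 + 4.1·15 = 64; e = 63 − 64 = -1
SSE = 1 + 1 + 1 + 1 + 1 + 9 + 1 + 1 = 16
s = √(16/6) = √2.66667 ≈ 1.633

s = 1.633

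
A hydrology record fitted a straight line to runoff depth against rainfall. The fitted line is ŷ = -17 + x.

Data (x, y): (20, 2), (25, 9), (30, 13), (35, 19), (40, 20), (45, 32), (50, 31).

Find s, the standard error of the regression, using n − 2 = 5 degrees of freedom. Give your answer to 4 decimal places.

x=20: ŷ = -17 + 20 = 3; e = 2 − 3 = -1
x=25: ŷ = -17 + 25 = 8; e = 9 − 8 = 1
x=30: ŷ = -17 + 30 = 13; e = 13 − 13 = 0
x=35: ŷ = -17 + 35 = 18; e = 19 − 18 = 1
x=40: ŷ = -17 + 40 = 23; e = 20 − 23 = -3
x=45: ŷ = -17 + 45 = 28; e = 32 − 28 = 4
x=50: ŷ = -17 + 50 = 33; e = 31 − 33 = -2
SSE = 1 + 1 + 0 + 1 + 9 + 16 + 4 = 32
s = √(32/5) = √6.4 ≈ 2.5298

s = 2.5298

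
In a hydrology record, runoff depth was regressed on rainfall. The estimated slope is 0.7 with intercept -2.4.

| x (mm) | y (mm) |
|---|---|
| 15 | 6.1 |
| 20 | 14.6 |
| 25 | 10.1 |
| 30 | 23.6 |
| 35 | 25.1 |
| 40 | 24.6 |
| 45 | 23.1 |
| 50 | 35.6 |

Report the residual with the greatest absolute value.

x=15: ŷ = -2.4 + 0.7·15 = 8.1; r = 6.1 − 8.1 = -2
x=20: ŷ = -2.4 + 0.7·20 = 11.6; r = 14.6 − 11.6 = 3
x=25: ŷ = -2.4 + 0.7·25 = 15.1; r = 10.1 − 15.1 = -5
x=30: ŷ = -2.4 + 0.7·30 = 18.6; r = 23.6 − 18.6 = 5
x=35: ŷ = -2.4 + 0.7·35 = 22.1; r = 25.1 − 22.1 = 3
x=40: ŷ = -2.4 + 0.7·40 = 25.6; r = 24.6 − 25.6 = -1
x=45: ŷ = -2.4 + 0.7·45 = 29.1; r = 23.1 − 29.1 = -6
x=50: ŷ = -2.4 + 0.7·50 = 32.6; r = 35.6 − 32.6 = 3
Largest |r| is 6 at x = 45, residual -6.

r = -6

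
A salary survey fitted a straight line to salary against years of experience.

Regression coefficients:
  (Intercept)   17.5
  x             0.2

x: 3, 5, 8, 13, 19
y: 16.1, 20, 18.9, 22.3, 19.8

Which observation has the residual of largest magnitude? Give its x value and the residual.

x = 13, r = 2.2

x=3: ŷ = 17.5 + 0.2·3 = 18.1; r = 16.1 − 18.1 = -2
x=5: ŷ = 17.5 + 0.2·5 = 18.5; r = 20 − 18.5 = 1.5
x=8: ŷ = 17.5 + 0.2·8 = 19.1; r = 18.9 − 19.1 = -0.2
x=13: ŷ = 17.5 + 0.2·13 = 20.1; r = 22.3 − 20.1 = 2.2
x=19: ŷ = 17.5 + 0.2·19 = 21.3; r = 19.8 − 21.3 = -1.5
Largest |r| is 2.2 at x = 13, residual 2.2.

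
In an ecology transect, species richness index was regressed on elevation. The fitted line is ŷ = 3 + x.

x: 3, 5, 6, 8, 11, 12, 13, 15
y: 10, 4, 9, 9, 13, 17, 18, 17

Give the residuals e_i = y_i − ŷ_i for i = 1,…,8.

x=3: ŷ = 3 + 3 = 6; e = 10 − 6 = 4
x=5: ŷ = 3 + 5 = 8; e = 4 − 8 = -4
x=6: ŷ = 3 + 6 = 9; e = 9 − 9 = 0
x=8: ŷ = 3 + 8 = 11; e = 9 − 11 = -2
x=11: ŷ = 3 + 11 = 14; e = 13 − 14 = -1
x=12: ŷ = 3 + 12 = 15; e = 17 − 15 = 2
x=13: ŷ = 3 + 13 = 16; e = 18 − 16 = 2
x=15: ŷ = 3 + 15 = 18; e = 17 − 18 = -1

4, -4, 0, -2, -1, 2, 2, -1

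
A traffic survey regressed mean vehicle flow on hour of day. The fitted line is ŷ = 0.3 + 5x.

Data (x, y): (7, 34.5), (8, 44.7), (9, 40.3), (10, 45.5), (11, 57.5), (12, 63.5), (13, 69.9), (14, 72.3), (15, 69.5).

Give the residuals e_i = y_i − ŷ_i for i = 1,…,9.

-0.8, 4.4, -5, -4.8, 2.2, 3.2, 4.6, 2, -5.8

x=7: ŷ = 0.3 + 5·7 = 35.3; e = 34.5 − 35.3 = -0.8
x=8: ŷ = 0.3 + 5·8 = 40.3; e = 44.7 − 40.3 = 4.4
x=9: ŷ = 0.3 + 5·9 = 45.3; e = 40.3 − 45.3 = -5
x=10: ŷ = 0.3 + 5·10 = 50.3; e = 45.5 − 50.3 = -4.8
x=11: ŷ = 0.3 + 5·11 = 55.3; e = 57.5 − 55.3 = 2.2
x=12: ŷ = 0.3 + 5·12 = 60.3; e = 63.5 − 60.3 = 3.2
x=13: ŷ = 0.3 + 5·13 = 65.3; e = 69.9 − 65.3 = 4.6
x=14: ŷ = 0.3 + 5·14 = 70.3; e = 72.3 − 70.3 = 2
x=15: ŷ = 0.3 + 5·15 = 75.3; e = 69.5 − 75.3 = -5.8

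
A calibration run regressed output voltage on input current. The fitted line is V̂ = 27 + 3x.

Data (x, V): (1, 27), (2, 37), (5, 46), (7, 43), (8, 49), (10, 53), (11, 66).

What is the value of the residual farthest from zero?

x=1: V̂ = 27 + 3·1 = 30; r = 27 − 30 = -3
x=2: V̂ = 27 + 3·2 = 33; r = 37 − 33 = 4
x=5: V̂ = 27 + 3·5 = 42; r = 46 − 42 = 4
x=7: V̂ = 27 + 3·7 = 48; r = 43 − 48 = -5
x=8: V̂ = 27 + 3·8 = 51; r = 49 − 51 = -2
x=10: V̂ = 27 + 3·10 = 57; r = 53 − 57 = -4
x=11: V̂ = 27 + 3·11 = 60; r = 66 − 60 = 6
Largest |r| is 6 at x = 11, residual 6.

r = 6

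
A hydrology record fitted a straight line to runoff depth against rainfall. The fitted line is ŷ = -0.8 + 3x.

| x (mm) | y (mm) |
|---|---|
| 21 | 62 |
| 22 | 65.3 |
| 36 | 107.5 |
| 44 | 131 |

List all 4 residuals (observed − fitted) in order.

x=21: ŷ = -0.8 + 3·21 = 62.2; r = 62 − 62.2 = -0.2
x=22: ŷ = -0.8 + 3·22 = 65.2; r = 65.3 − 65.2 = 0.1
x=36: ŷ = -0.8 + 3·36 = 107.2; r = 107.5 − 107.2 = 0.3
x=44: ŷ = -0.8 + 3·44 = 131.2; r = 131 − 131.2 = -0.2

-0.2, 0.1, 0.3, -0.2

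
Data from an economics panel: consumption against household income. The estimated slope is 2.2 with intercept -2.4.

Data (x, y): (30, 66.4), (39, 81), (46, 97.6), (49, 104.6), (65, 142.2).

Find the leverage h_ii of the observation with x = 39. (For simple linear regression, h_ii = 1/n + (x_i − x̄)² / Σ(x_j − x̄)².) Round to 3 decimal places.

x̄ = (30 + 39 + 46 + 49 + 65)/5 = 45.8
Σ(x − x̄)² = 249.64 + 46.24 + 0.04 + 10.24 + 368.64 = 674.8
h = 1/5 + (-6.8)²/674.8 = 0.2 + 0.068524 = 0.269

h = 0.269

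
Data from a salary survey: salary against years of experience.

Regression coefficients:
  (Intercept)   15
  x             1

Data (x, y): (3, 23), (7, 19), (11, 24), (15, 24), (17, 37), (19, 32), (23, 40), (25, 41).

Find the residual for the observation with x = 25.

ŷ = 15 + 25 = 40
e = 41 − 40 = 1

e = 1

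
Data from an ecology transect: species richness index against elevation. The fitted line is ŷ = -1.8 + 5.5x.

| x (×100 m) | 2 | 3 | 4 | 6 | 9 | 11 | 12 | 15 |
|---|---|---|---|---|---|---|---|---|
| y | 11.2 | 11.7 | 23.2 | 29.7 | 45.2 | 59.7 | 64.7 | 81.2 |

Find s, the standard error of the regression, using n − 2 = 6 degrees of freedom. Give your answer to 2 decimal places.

x=2: ŷ = -1.8 + 5.5·2 = 9.2; r = 11.2 − 9.2 = 2
x=3: ŷ = -1.8 + 5.5·3 = 14.7; r = 11.7 − 14.7 = -3
x=4: ŷ = -1.8 + 5.5·4 = 20.2; r = 23.2 − 20.2 = 3
x=6: ŷ = -1.8 + 5.5·6 = 31.2; r = 29.7 − 31.2 = -1.5
x=9: ŷ = -1.8 + 5.5·9 = 47.7; r = 45.2 − 47.7 = -2.5
x=11: ŷ = -1.8 + 5.5·11 = 58.7; r = 59.7 − 58.7 = 1
x=12: ŷ = -1.8 + 5.5·12 = 64.2; r = 64.7 − 64.2 = 0.5
x=15: ŷ = -1.8 + 5.5·15 = 80.7; r = 81.2 − 80.7 = 0.5
SSE = 4 + 9 + 9 + 2.25 + 6.25 + 1 + 0.25 + 0.25 = 32
s = √(32/6) = √5.33333 ≈ 2.31

s = 2.31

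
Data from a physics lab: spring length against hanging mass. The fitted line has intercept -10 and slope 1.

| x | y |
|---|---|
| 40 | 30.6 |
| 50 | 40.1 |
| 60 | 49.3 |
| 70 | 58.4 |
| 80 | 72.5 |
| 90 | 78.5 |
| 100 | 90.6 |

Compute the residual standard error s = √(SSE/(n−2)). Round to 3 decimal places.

s = 1.567

x=40: ŷ = -10 + 40 = 30; e = 30.6 − 30 = 0.6
x=50: ŷ = -10 + 50 = 40; e = 40.1 − 40 = 0.1
x=60: ŷ = -10 + 60 = 50; e = 49.3 − 50 = -0.7
x=70: ŷ = -10 + 70 = 60; e = 58.4 − 60 = -1.6
x=80: ŷ = -10 + 80 = 70; e = 72.5 − 70 = 2.5
x=90: ŷ = -10 + 90 = 80; e = 78.5 − 80 = -1.5
x=100: ŷ = -10 + 100 = 90; e = 90.6 − 90 = 0.6
SSE = 0.36 + 0.01 + 0.49 + 2.56 + 6.25 + 2.25 + 0.36 = 12.28
s = √(12.28/5) = √2.456 ≈ 1.567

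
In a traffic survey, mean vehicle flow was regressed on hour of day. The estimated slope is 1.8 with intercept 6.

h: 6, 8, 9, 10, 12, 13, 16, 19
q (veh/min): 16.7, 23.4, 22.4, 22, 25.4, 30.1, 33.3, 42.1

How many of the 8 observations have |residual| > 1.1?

h=6: q̂ = 6 + 1.8·6 = 16.8; e = 16.7 − 16.8 = -0.1
h=8: q̂ = 6 + 1.8·8 = 20.4; e = 23.4 − 20.4 = 3
h=9: q̂ = 6 + 1.8·9 = 22.2; e = 22.4 − 22.2 = 0.2
h=10: q̂ = 6 + 1.8·10 = 24; e = 22 − 24 = -2
h=12: q̂ = 6 + 1.8·12 = 27.6; e = 25.4 − 27.6 = -2.2
h=13: q̂ = 6 + 1.8·13 = 29.4; e = 30.1 − 29.4 = 0.7
h=16: q̂ = 6 + 1.8·16 = 34.8; e = 33.3 − 34.8 = -1.5
h=19: q̂ = 6 + 1.8·19 = 40.2; e = 42.1 − 40.2 = 1.9
|e| > 1.1: h=8 (|e|=3), h=10 (|e|=2), h=12 (|e|=2.2), h=16 (|e|=1.5), h=19 (|e|=1.9) → 5

5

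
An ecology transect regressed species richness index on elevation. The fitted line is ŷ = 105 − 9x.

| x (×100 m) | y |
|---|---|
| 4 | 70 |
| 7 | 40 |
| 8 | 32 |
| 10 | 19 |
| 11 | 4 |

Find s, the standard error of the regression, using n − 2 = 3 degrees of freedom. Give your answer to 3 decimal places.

x=4: ŷ = 105 − 9·4 = 69; e = 70 − 69 = 1
x=7: ŷ = 105 − 9·7 = 42; e = 40 − 42 = -2
x=8: ŷ = 105 − 9·8 = 33; e = 32 − 33 = -1
x=10: ŷ = 105 − 9·10 = 15; e = 19 − 15 = 4
x=11: ŷ = 105 − 9·11 = 6; e = 4 − 6 = -2
SSE = 1 + 4 + 1 + 16 + 4 = 26
s = √(26/3) = √8.66667 ≈ 2.944

s = 2.944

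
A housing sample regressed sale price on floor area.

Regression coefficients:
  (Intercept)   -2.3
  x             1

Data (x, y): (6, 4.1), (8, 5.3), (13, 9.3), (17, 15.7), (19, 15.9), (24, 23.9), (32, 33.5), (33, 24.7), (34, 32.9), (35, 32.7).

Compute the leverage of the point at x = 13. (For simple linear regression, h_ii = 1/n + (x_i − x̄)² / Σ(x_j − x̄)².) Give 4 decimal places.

x̄ = (6 + 8 + 13 + 17 + 19 + 24 + 32 + 33 + 34 + 35)/10 = 22.1
Σ(x − x̄)² = 259.21 + 198.81 + 82.81 + 26.01 + 9.61 + 3.61 + 98.01 + 118.81 + 141.61 + 166.41 = 1104.9
h = 1/10 + (-9.1)²/1104.9 = 0.1 + 0.074948 = 0.1749

h = 0.1749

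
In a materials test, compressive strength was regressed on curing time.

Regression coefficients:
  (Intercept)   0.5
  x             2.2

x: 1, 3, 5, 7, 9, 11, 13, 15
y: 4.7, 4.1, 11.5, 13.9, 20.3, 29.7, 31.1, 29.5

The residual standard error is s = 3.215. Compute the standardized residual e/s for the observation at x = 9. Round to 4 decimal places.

0.0000

ŷ = 0.5 + 2.2·9 = 20.3
e = 20.3 − 20.3 = 0
e/s = 0 / 3.215 = 0.0000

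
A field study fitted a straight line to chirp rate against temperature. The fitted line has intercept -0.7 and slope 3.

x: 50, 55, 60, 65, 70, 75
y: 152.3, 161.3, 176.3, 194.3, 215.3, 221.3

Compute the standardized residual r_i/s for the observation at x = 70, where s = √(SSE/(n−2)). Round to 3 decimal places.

1.414

x=50: ŷ = -0.7 + 3·50 = 149.3; r = 152.3 − 149.3 = 3
x=55: ŷ = -0.7 + 3·55 = 164.3; r = 161.3 − 164.3 = -3
x=60: ŷ = -0.7 + 3·60 = 179.3; r = 176.3 − 179.3 = -3
x=65: ŷ = -0.7 + 3·65 = 194.3; r = 194.3 − 194.3 = 0
x=70: ŷ = -0.7 + 3·70 = 209.3; r = 215.3 − 209.3 = 6
x=75: ŷ = -0.7 + 3·75 = 224.3; r = 221.3 − 224.3 = -3
SSE = 9 + 9 + 9 + 0 + 36 + 9 = 72
s = √(72/4) = 4.24264
r/s = 6 / 4.24264 = 1.414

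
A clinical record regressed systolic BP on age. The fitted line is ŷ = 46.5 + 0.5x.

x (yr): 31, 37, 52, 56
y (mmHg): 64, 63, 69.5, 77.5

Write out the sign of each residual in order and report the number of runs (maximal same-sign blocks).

3 runs

x=31: ŷ = 46.5 + 0.5·31 = 62; r = 64 − 62 = 2
x=37: ŷ = 46.5 + 0.5·37 = 65; r = 63 − 65 = -2
x=52: ŷ = 46.5 + 0.5·52 = 72.5; r = 69.5 − 72.5 = -3
x=56: ŷ = 46.5 + 0.5·56 = 74.5; r = 77.5 − 74.5 = 3
Signs: + − − +
Runs: +×1, −×2, +×1 → 3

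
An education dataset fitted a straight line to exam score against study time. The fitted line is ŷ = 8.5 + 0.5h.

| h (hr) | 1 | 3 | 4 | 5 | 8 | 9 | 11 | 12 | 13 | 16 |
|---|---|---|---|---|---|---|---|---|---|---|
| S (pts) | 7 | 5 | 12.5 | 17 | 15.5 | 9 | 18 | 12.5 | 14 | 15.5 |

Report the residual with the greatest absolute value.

e = 6

h=1: ŷ = 8.5 + 0.5·1 = 9; e = 7 − 9 = -2
h=3: ŷ = 8.5 + 0.5·3 = 10; e = 5 − 10 = -5
h=4: ŷ = 8.5 + 0.5·4 = 10.5; e = 12.5 − 10.5 = 2
h=5: ŷ = 8.5 + 0.5·5 = 11; e = 17 − 11 = 6
h=8: ŷ = 8.5 + 0.5·8 = 12.5; e = 15.5 − 12.5 = 3
h=9: ŷ = 8.5 + 0.5·9 = 13; e = 9 − 13 = -4
h=11: ŷ = 8.5 + 0.5·11 = 14; e = 18 − 14 = 4
h=12: ŷ = 8.5 + 0.5·12 = 14.5; e = 12.5 − 14.5 = -2
h=13: ŷ = 8.5 + 0.5·13 = 15; e = 14 − 15 = -1
h=16: ŷ = 8.5 + 0.5·16 = 16.5; e = 15.5 − 16.5 = -1
Largest |e| is 6 at h = 5, residual 6.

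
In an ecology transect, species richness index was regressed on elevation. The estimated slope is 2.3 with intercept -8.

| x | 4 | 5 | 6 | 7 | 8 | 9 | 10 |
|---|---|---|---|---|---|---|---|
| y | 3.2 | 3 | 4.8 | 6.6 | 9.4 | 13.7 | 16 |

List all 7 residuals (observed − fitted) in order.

2, -0.5, -1, -1.5, -1, 1, 1

x=4: ŷ = -8 + 2.3·4 = 1.2; e = 3.2 − 1.2 = 2
x=5: ŷ = -8 + 2.3·5 = 3.5; e = 3 − 3.5 = -0.5
x=6: ŷ = -8 + 2.3·6 = 5.8; e = 4.8 − 5.8 = -1
x=7: ŷ = -8 + 2.3·7 = 8.1; e = 6.6 − 8.1 = -1.5
x=8: ŷ = -8 + 2.3·8 = 10.4; e = 9.4 − 10.4 = -1
x=9: ŷ = -8 + 2.3·9 = 12.7; e = 13.7 − 12.7 = 1
x=10: ŷ = -8 + 2.3·10 = 15; e = 16 − 15 = 1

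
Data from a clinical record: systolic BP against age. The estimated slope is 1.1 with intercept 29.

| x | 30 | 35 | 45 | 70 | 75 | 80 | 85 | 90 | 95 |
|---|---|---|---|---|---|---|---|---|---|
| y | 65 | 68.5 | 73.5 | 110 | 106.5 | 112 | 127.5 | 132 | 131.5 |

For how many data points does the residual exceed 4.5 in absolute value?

4

x=30: ŷ = 29 + 1.1·30 = 62; r = 65 − 62 = 3
x=35: ŷ = 29 + 1.1·35 = 67.5; r = 68.5 − 67.5 = 1
x=45: ŷ = 29 + 1.1·45 = 78.5; r = 73.5 − 78.5 = -5
x=70: ŷ = 29 + 1.1·70 = 106; r = 110 − 106 = 4
x=75: ŷ = 29 + 1.1·75 = 111.5; r = 106.5 − 111.5 = -5
x=80: ŷ = 29 + 1.1·80 = 117; r = 112 − 117 = -5
x=85: ŷ = 29 + 1.1·85 = 122.5; r = 127.5 − 122.5 = 5
x=90: ŷ = 29 + 1.1·90 = 128; r = 132 − 128 = 4
x=95: ŷ = 29 + 1.1·95 = 133.5; r = 131.5 − 133.5 = -2
|r| > 4.5: x=45 (|r|=5), x=75 (|r|=5), x=80 (|r|=5), x=85 (|r|=5) → 4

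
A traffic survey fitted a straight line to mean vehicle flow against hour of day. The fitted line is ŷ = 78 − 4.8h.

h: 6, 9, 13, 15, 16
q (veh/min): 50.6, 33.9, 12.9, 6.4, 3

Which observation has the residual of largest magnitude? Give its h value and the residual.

h = 13, r = -2.7

h=6: ŷ = 78 − 4.8·6 = 49.2; r = 50.6 − 49.2 = 1.4
h=9: ŷ = 78 − 4.8·9 = 34.8; r = 33.9 − 34.8 = -0.9
h=13: ŷ = 78 − 4.8·13 = 15.6; r = 12.9 − 15.6 = -2.7
h=15: ŷ = 78 − 4.8·15 = 6; r = 6.4 − 6 = 0.4
h=16: ŷ = 78 − 4.8·16 = 1.2; r = 3 − 1.2 = 1.8
Largest |r| is 2.7 at h = 13, residual -2.7.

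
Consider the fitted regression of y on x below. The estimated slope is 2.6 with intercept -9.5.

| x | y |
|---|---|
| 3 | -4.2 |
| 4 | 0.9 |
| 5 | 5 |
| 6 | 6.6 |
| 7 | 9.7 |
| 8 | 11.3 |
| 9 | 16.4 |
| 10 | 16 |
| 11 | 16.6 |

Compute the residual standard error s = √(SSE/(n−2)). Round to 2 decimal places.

x=3: ŷ = -9.5 + 2.6·3 = -1.7; r = -4.2 − (-1.7) = -2.5
x=4: ŷ = -9.5 + 2.6·4 = 0.9; r = 0.9 − 0.9 = 0
x=5: ŷ = -9.5 + 2.6·5 = 3.5; r = 5 − 3.5 = 1.5
x=6: ŷ = -9.5 + 2.6·6 = 6.1; r = 6.6 − 6.1 = 0.5
x=7: ŷ = -9.5 + 2.6·7 = 8.7; r = 9.7 − 8.7 = 1
x=8: ŷ = -9.5 + 2.6·8 = 11.3; r = 11.3 − 11.3 = 0
x=9: ŷ = -9.5 + 2.6·9 = 13.9; r = 16.4 − 13.9 = 2.5
x=10: ŷ = -9.5 + 2.6·10 = 16.5; r = 16 − 16.5 = -0.5
x=11: ŷ = -9.5 + 2.6·11 = 19.1; r = 16.6 − 19.1 = -2.5
SSE = 6.25 + 0 + 2.25 + 0.25 + 1 + 0 + 6.25 + 0.25 + 6.25 = 22.5
s = √(22.5/7) = √3.21429 ≈ 1.79

s = 1.79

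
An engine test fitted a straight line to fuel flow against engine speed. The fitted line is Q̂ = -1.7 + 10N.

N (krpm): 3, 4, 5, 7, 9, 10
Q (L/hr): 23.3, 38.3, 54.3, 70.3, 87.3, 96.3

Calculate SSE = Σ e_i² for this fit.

N=3: Q̂ = -1.7 + 10·3 = 28.3; e = 23.3 − 28.3 = -5
N=4: Q̂ = -1.7 + 10·4 = 38.3; e = 38.3 − 38.3 = 0
N=5: Q̂ = -1.7 + 10·5 = 48.3; e = 54.3 − 48.3 = 6
N=7: Q̂ = -1.7 + 10·7 = 68.3; e = 70.3 − 68.3 = 2
N=9: Q̂ = -1.7 + 10·9 = 88.3; e = 87.3 − 88.3 = -1
N=10: Q̂ = -1.7 + 10·10 = 98.3; e = 96.3 − 98.3 = -2
SSE = 25 + 0 + 36 + 4 + 1 + 4 = 70

SSE = 70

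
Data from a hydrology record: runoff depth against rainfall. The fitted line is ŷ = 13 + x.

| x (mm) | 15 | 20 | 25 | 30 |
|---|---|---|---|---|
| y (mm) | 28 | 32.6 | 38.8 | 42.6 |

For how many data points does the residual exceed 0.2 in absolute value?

x=15: ŷ = 13 + 15 = 28; r = 28 − 28 = 0
x=20: ŷ = 13 + 20 = 33; r = 32.6 − 33 = -0.4
x=25: ŷ = 13 + 25 = 38; r = 38.8 − 38 = 0.8
x=30: ŷ = 13 + 30 = 43; r = 42.6 − 43 = -0.4
|r| > 0.2: x=20 (|r|=0.4), x=25 (|r|=0.8), x=30 (|r|=0.4) → 3

3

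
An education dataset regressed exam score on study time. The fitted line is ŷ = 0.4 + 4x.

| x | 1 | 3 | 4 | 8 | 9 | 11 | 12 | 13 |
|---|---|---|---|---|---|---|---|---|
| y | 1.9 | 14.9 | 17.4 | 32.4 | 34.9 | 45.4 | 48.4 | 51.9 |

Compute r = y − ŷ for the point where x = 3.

ŷ = 0.4 + 4·3 = 12.4
r = 14.9 − 12.4 = 2.5

r = 2.5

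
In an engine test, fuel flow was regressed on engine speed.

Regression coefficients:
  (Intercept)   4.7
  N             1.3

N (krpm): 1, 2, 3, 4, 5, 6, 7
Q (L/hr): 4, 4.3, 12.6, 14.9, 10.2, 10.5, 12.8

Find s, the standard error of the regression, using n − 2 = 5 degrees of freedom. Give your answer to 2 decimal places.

s = 3.46

N=1: ŷ = 4.7 + 1.3·1 = 6; r = 4 − 6 = -2
N=2: ŷ = 4.7 + 1.3·2 = 7.3; r = 4.3 − 7.3 = -3
N=3: ŷ = 4.7 + 1.3·3 = 8.6; r = 12.6 − 8.6 = 4
N=4: ŷ = 4.7 + 1.3·4 = 9.9; r = 14.9 − 9.9 = 5
N=5: ŷ = 4.7 + 1.3·5 = 11.2; r = 10.2 − 11.2 = -1
N=6: ŷ = 4.7 + 1.3·6 = 12.5; r = 10.5 − 12.5 = -2
N=7: ŷ = 4.7 + 1.3·7 = 13.8; r = 12.8 − 13.8 = -1
SSE = 4 + 9 + 16 + 25 + 1 + 4 + 1 = 60
s = √(60/5) = √12 ≈ 3.46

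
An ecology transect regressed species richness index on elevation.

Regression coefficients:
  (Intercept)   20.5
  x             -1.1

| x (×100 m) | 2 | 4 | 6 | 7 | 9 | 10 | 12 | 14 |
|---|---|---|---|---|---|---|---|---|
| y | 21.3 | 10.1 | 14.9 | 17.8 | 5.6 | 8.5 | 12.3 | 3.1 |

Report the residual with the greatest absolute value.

e = -6

x=2: ŷ = 20.5 − 1.1·2 = 18.3; e = 21.3 − 18.3 = 3
x=4: ŷ = 20.5 − 1.1·4 = 16.1; e = 10.1 − 16.1 = -6
x=6: ŷ = 20.5 − 1.1·6 = 13.9; e = 14.9 − 13.9 = 1
x=7: ŷ = 20.5 − 1.1·7 = 12.8; e = 17.8 − 12.8 = 5
x=9: ŷ = 20.5 − 1.1·9 = 10.6; e = 5.6 − 10.6 = -5
x=10: ŷ = 20.5 − 1.1·10 = 9.5; e = 8.5 − 9.5 = -1
x=12: ŷ = 20.5 − 1.1·12 = 7.3; e = 12.3 − 7.3 = 5
x=14: ŷ = 20.5 − 1.1·14 = 5.1; e = 3.1 − 5.1 = -2
Largest |e| is 6 at x = 4, residual -6.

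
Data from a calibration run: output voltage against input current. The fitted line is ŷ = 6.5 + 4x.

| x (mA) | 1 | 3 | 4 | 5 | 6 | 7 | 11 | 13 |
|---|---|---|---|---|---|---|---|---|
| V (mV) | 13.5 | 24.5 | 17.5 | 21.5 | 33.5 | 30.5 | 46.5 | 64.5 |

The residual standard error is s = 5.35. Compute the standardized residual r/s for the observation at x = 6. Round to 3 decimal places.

ŷ = 6.5 + 4·6 = 30.5
r = 33.5 − 30.5 = 3
r/s = 3 / 5.35 = 0.561

0.561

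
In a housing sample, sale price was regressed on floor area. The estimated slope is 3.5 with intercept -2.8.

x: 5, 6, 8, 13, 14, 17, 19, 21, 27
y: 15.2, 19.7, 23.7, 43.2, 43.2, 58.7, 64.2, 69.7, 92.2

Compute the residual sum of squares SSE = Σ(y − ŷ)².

x=5: ŷ = -2.8 + 3.5·5 = 14.7; e = 15.2 − 14.7 = 0.5
x=6: ŷ = -2.8 + 3.5·6 = 18.2; e = 19.7 − 18.2 = 1.5
x=8: ŷ = -2.8 + 3.5·8 = 25.2; e = 23.7 − 25.2 = -1.5
x=13: ŷ = -2.8 + 3.5·13 = 42.7; e = 43.2 − 42.7 = 0.5
x=14: ŷ = -2.8 + 3.5·14 = 46.2; e = 43.2 − 46.2 = -3
x=17: ŷ = -2.8 + 3.5·17 = 56.7; e = 58.7 − 56.7 = 2
x=19: ŷ = -2.8 + 3.5·19 = 63.7; e = 64.2 − 63.7 = 0.5
x=21: ŷ = -2.8 + 3.5·21 = 70.7; e = 69.7 − 70.7 = -1
x=27: ŷ = -2.8 + 3.5·27 = 91.7; e = 92.2 − 91.7 = 0.5
SSE = 0.25 + 2.25 + 2.25 + 0.25 + 9 + 4 + 0.25 + 1 + 0.25 = 19.5

SSE = 19.5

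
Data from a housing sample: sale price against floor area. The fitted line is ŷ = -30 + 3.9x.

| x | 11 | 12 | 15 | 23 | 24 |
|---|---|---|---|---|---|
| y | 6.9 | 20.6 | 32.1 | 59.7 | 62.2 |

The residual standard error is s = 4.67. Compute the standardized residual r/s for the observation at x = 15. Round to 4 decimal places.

0.7709

ŷ = -30 + 3.9·15 = 28.5
r = 32.1 − 28.5 = 3.6
r/s = 3.6 / 4.67 = 0.7709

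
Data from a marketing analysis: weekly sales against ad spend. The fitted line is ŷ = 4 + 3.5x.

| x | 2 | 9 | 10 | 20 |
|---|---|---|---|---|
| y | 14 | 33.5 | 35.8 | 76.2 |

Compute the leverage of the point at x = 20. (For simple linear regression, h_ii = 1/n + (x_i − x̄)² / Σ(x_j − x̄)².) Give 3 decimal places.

x̄ = (2 + 9 + 10 + 20)/4 = 10.25
Σ(x − x̄)² = 68.0625 + 1.5625 + 0.0625 + 95.0625 = 164.75
h = 1/4 + (9.75)²/164.75 = 0.25 + 0.577011 = 0.827

h = 0.827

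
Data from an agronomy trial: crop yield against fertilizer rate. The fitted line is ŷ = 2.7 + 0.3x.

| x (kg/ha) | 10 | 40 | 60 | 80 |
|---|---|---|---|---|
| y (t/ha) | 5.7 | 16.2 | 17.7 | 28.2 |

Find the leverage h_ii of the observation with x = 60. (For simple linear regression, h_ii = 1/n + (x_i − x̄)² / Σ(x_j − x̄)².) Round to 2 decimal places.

h = 0.31

x̄ = (10 + 40 + 60 + 80)/4 = 47.5
Σ(x − x̄)² = 1406.25 + 56.25 + 156.25 + 1056.25 = 2675
h = 1/4 + (12.5)²/2675 = 0.25 + 0.0584112 = 0.31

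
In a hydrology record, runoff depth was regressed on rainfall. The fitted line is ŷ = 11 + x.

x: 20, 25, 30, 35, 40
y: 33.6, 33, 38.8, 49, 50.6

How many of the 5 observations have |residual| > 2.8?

2

x=20: ŷ = 11 + 20 = 31; e = 33.6 − 31 = 2.6
x=25: ŷ = 11 + 25 = 36; e = 33 − 36 = -3
x=30: ŷ = 11 + 30 = 41; e = 38.8 − 41 = -2.2
x=35: ŷ = 11 + 35 = 46; e = 49 − 46 = 3
x=40: ŷ = 11 + 40 = 51; e = 50.6 − 51 = -0.4
|e| > 2.8: x=25 (|e|=3), x=35 (|e|=3) → 2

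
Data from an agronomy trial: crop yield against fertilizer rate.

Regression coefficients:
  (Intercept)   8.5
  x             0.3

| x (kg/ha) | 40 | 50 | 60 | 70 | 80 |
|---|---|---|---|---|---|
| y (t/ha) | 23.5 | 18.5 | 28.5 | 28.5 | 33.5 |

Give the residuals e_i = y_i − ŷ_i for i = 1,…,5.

x=40: ŷ = 8.5 + 0.3·40 = 20.5; e = 23.5 − 20.5 = 3
x=50: ŷ = 8.5 + 0.3·50 = 23.5; e = 18.5 − 23.5 = -5
x=60: ŷ = 8.5 + 0.3·60 = 26.5; e = 28.5 − 26.5 = 2
x=70: ŷ = 8.5 + 0.3·70 = 29.5; e = 28.5 − 29.5 = -1
x=80: ŷ = 8.5 + 0.3·80 = 32.5; e = 33.5 − 32.5 = 1

3, -5, 2, -1, 1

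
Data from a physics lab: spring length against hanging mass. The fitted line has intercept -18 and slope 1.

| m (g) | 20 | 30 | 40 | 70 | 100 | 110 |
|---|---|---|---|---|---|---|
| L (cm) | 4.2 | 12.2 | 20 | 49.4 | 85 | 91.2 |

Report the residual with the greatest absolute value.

r = 3

m=20: L̂ = -18 + 20 = 2; r = 4.2 − 2 = 2.2
m=30: L̂ = -18 + 30 = 12; r = 12.2 − 12 = 0.2
m=40: L̂ = -18 + 40 = 22; r = 20 − 22 = -2
m=70: L̂ = -18 + 70 = 52; r = 49.4 − 52 = -2.6
m=100: L̂ = -18 + 100 = 82; r = 85 − 82 = 3
m=110: L̂ = -18 + 110 = 92; r = 91.2 − 92 = -0.8
Largest |r| is 3 at m = 100, residual 3.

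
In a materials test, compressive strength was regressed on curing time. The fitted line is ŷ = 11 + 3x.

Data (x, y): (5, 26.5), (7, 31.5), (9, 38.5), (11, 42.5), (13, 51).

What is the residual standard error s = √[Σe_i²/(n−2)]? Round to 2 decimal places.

x=5: ŷ = 11 + 3·5 = 26; e = 26.5 − 26 = 0.5
x=7: ŷ = 11 + 3·7 = 32; e = 31.5 − 32 = -0.5
x=9: ŷ = 11 + 3·9 = 38; e = 38.5 − 38 = 0.5
x=11: ŷ = 11 + 3·11 = 44; e = 42.5 − 44 = -1.5
x=13: ŷ = 11 + 3·13 = 50; e = 51 − 50 = 1
SSE = 0.25 + 0.25 + 0.25 + 2.25 + 1 = 4
s = √(4/3) = √1.33333 ≈ 1.15

s = 1.15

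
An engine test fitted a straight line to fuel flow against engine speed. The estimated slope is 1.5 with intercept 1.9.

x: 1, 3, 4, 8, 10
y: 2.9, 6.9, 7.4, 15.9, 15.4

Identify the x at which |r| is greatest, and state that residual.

x=1: ŷ = 1.9 + 1.5·1 = 3.4; r = 2.9 − 3.4 = -0.5
x=3: ŷ = 1.9 + 1.5·3 = 6.4; r = 6.9 − 6.4 = 0.5
x=4: ŷ = 1.9 + 1.5·4 = 7.9; r = 7.4 − 7.9 = -0.5
x=8: ŷ = 1.9 + 1.5·8 = 13.9; r = 15.9 − 13.9 = 2
x=10: ŷ = 1.9 + 1.5·10 = 16.9; r = 15.4 − 16.9 = -1.5
Largest |r| is 2 at x = 8, residual 2.

x = 8, r = 2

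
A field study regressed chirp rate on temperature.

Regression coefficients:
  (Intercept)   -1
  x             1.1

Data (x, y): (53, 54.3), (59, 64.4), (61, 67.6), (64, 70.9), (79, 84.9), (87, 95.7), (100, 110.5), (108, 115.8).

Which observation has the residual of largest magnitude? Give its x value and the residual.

x=53: ŷ = -1 + 1.1·53 = 57.3; r = 54.3 − 57.3 = -3
x=59: ŷ = -1 + 1.1·59 = 63.9; r = 64.4 − 63.9 = 0.5
x=61: ŷ = -1 + 1.1·61 = 66.1; r = 67.6 − 66.1 = 1.5
x=64: ŷ = -1 + 1.1·64 = 69.4; r = 70.9 − 69.4 = 1.5
x=79: ŷ = -1 + 1.1·79 = 85.9; r = 84.9 − 85.9 = -1
x=87: ŷ = -1 + 1.1·87 = 94.7; r = 95.7 − 94.7 = 1
x=100: ŷ = -1 + 1.1·100 = 109; r = 110.5 − 109 = 1.5
x=108: ŷ = -1 + 1.1·108 = 117.8; r = 115.8 − 117.8 = -2
Largest |r| is 3 at x = 53, residual -3.

x = 53, r = -3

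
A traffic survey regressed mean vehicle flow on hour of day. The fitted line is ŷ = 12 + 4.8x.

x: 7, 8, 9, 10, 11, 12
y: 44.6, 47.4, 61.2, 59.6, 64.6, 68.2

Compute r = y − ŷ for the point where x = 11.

ŷ = 12 + 4.8·11 = 64.8
r = 64.6 − 64.8 = -0.2

r = -0.2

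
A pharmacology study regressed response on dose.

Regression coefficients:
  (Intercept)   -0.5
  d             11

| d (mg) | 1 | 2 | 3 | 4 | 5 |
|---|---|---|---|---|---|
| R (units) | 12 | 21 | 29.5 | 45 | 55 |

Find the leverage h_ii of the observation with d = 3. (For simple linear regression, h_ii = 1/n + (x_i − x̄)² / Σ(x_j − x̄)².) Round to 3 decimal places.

d̄ = (1 + 2 + 3 + 4 + 5)/5 = 3
Σ(d − d̄)² = 4 + 1 + 0 + 1 + 4 = 10
h = 1/5 + (0)²/10 = 0.2 + 0 = 0.200

h = 0.200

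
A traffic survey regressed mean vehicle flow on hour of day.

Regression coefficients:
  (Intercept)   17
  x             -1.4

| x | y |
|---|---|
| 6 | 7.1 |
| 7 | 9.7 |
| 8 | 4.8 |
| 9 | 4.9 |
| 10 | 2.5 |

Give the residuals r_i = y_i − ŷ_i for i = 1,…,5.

x=6: ŷ = 17 − 1.4·6 = 8.6; r = 7.1 − 8.6 = -1.5
x=7: ŷ = 17 − 1.4·7 = 7.2; r = 9.7 − 7.2 = 2.5
x=8: ŷ = 17 − 1.4·8 = 5.8; r = 4.8 − 5.8 = -1
x=9: ŷ = 17 − 1.4·9 = 4.4; r = 4.9 − 4.4 = 0.5
x=10: ŷ = 17 − 1.4·10 = 3; r = 2.5 − 3 = -0.5

-1.5, 2.5, -1, 0.5, -0.5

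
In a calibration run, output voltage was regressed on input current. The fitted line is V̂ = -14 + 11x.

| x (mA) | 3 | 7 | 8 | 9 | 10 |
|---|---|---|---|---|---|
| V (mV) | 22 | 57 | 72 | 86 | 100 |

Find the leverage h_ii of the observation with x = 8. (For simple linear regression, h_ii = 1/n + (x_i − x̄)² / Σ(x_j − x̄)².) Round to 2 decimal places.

h = 0.21

x̄ = (3 + 7 + 8 + 9 + 10)/5 = 7.4
Σ(x − x̄)² = 19.36 + 0.16 + 0.36 + 2.56 + 6.76 = 29.2
h = 1/5 + (0.6)²/29.2 = 0.2 + 0.0123288 = 0.21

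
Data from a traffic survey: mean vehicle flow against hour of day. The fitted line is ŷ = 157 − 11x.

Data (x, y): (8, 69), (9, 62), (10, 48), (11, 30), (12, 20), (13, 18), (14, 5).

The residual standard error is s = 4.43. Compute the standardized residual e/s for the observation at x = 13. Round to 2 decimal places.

0.90

ŷ = 157 − 11·13 = 14
e = 18 − 14 = 4
e/s = 4 / 4.43 = 0.90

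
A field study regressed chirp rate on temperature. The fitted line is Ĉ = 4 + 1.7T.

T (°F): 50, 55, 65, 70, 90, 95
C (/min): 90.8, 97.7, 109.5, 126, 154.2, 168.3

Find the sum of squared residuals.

SSE = 52.96

T=50: Ĉ = 4 + 1.7·50 = 89; r = 90.8 − 89 = 1.8
T=55: Ĉ = 4 + 1.7·55 = 97.5; r = 97.7 − 97.5 = 0.2
T=65: Ĉ = 4 + 1.7·65 = 114.5; r = 109.5 − 114.5 = -5
T=70: Ĉ = 4 + 1.7·70 = 123; r = 126 − 123 = 3
T=90: Ĉ = 4 + 1.7·90 = 157; r = 154.2 − 157 = -2.8
T=95: Ĉ = 4 + 1.7·95 = 165.5; r = 168.3 − 165.5 = 2.8
SSE = 3.24 + 0.04 + 25 + 9 + 7.84 + 7.84 = 52.96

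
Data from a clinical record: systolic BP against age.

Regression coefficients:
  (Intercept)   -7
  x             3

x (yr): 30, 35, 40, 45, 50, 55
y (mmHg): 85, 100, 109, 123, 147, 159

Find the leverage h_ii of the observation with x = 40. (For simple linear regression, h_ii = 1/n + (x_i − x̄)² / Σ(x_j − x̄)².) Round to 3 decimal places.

h = 0.181

x̄ = (30 + 35 + 40 + 45 + 50 + 55)/6 = 42.5
Σ(x − x̄)² = 156.25 + 56.25 + 6.25 + 6.25 + 56.25 + 156.25 = 437.5
h = 1/6 + (-2.5)²/437.5 = 0.166667 + 0.0142857 = 0.181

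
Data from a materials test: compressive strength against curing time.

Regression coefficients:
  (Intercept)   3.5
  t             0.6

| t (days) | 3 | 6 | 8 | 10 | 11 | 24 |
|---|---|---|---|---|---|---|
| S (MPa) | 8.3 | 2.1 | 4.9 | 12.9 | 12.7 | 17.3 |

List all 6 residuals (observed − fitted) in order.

3, -5, -3.4, 3.4, 2.6, -0.6

t=3: ŷ = 3.5 + 0.6·3 = 5.3; e = 8.3 − 5.3 = 3
t=6: ŷ = 3.5 + 0.6·6 = 7.1; e = 2.1 − 7.1 = -5
t=8: ŷ = 3.5 + 0.6·8 = 8.3; e = 4.9 − 8.3 = -3.4
t=10: ŷ = 3.5 + 0.6·10 = 9.5; e = 12.9 − 9.5 = 3.4
t=11: ŷ = 3.5 + 0.6·11 = 10.1; e = 12.7 − 10.1 = 2.6
t=24: ŷ = 3.5 + 0.6·24 = 17.9; e = 17.3 − 17.9 = -0.6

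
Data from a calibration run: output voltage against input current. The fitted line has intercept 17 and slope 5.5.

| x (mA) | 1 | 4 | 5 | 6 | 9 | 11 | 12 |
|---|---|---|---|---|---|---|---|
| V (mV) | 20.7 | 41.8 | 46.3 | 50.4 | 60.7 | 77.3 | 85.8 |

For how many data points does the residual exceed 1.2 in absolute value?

x=1: V̂ = 17 + 5.5·1 = 22.5; e = 20.7 − 22.5 = -1.8
x=4: V̂ = 17 + 5.5·4 = 39; e = 41.8 − 39 = 2.8
x=5: V̂ = 17 + 5.5·5 = 44.5; e = 46.3 − 44.5 = 1.8
x=6: V̂ = 17 + 5.5·6 = 50; e = 50.4 − 50 = 0.4
x=9: V̂ = 17 + 5.5·9 = 66.5; e = 60.7 − 66.5 = -5.8
x=11: V̂ = 17 + 5.5·11 = 77.5; e = 77.3 − 77.5 = -0.2
x=12: V̂ = 17 + 5.5·12 = 83; e = 85.8 − 83 = 2.8
|e| > 1.2: x=1 (|e|=1.8), x=4 (|e|=2.8), x=5 (|e|=1.8), x=9 (|e|=5.8), x=12 (|e|=2.8) → 5

5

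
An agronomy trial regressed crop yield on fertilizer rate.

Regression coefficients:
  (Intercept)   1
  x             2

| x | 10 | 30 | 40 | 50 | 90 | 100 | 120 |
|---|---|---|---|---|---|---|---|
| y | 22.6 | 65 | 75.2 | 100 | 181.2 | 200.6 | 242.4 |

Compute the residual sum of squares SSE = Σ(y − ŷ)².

SSE = 55.36

x=10: ŷ = 1 + 2·10 = 21; r = 22.6 − 21 = 1.6
x=30: ŷ = 1 + 2·30 = 61; r = 65 − 61 = 4
x=40: ŷ = 1 + 2·40 = 81; r = 75.2 − 81 = -5.8
x=50: ŷ = 1 + 2·50 = 101; r = 100 − 101 = -1
x=90: ŷ = 1 + 2·90 = 181; r = 181.2 − 181 = 0.2
x=100: ŷ = 1 + 2·100 = 201; r = 200.6 − 201 = -0.4
x=120: ŷ = 1 + 2·120 = 241; r = 242.4 − 241 = 1.4
SSE = 2.56 + 16 + 33.64 + 1 + 0.04 + 0.16 + 1.96 = 55.36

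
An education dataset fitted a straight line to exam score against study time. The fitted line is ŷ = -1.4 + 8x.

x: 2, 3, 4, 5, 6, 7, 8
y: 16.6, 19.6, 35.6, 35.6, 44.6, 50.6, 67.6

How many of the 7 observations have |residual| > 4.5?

x=2: ŷ = -1.4 + 8·2 = 14.6; e = 16.6 − 14.6 = 2
x=3: ŷ = -1.4 + 8·3 = 22.6; e = 19.6 − 22.6 = -3
x=4: ŷ = -1.4 + 8·4 = 30.6; e = 35.6 − 30.6 = 5
x=5: ŷ = -1.4 + 8·5 = 38.6; e = 35.6 − 38.6 = -3
x=6: ŷ = -1.4 + 8·6 = 46.6; e = 44.6 − 46.6 = -2
x=7: ŷ = -1.4 + 8·7 = 54.6; e = 50.6 − 54.6 = -4
x=8: ŷ = -1.4 + 8·8 = 62.6; e = 67.6 − 62.6 = 5
|e| > 4.5: x=4 (|e|=5), x=8 (|e|=5) → 2

2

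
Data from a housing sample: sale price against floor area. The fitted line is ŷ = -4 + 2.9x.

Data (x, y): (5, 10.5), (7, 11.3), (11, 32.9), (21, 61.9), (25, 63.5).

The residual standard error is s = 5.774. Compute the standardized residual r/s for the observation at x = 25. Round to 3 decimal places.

-0.866

ŷ = -4 + 2.9·25 = 68.5
r = 63.5 − 68.5 = -5
r/s = -5 / 5.774 = -0.866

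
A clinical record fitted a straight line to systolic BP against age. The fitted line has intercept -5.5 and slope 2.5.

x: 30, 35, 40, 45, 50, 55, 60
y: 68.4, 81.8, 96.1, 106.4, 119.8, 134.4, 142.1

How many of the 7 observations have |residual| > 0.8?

x=30: ŷ = -5.5 + 2.5·30 = 69.5; e = 68.4 − 69.5 = -1.1
x=35: ŷ = -5.5 + 2.5·35 = 82; e = 81.8 − 82 = -0.2
x=40: ŷ = -5.5 + 2.5·40 = 94.5; e = 96.1 − 94.5 = 1.6
x=45: ŷ = -5.5 + 2.5·45 = 107; e = 106.4 − 107 = -0.6
x=50: ŷ = -5.5 + 2.5·50 = 119.5; e = 119.8 − 119.5 = 0.3
x=55: ŷ = -5.5 + 2.5·55 = 132; e = 134.4 − 132 = 2.4
x=60: ŷ = -5.5 + 2.5·60 = 144.5; e = 142.1 − 144.5 = -2.4
|e| > 0.8: x=30 (|e|=1.1), x=40 (|e|=1.6), x=55 (|e|=2.4), x=60 (|e|=2.4) → 4

4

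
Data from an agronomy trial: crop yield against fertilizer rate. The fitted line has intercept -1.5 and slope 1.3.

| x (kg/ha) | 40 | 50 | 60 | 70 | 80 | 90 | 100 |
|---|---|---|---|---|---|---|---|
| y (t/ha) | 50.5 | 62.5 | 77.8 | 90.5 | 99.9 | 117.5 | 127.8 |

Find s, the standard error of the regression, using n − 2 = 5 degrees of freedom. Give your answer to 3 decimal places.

x=40: ŷ = -1.5 + 1.3·40 = 50.5; e = 50.5 − 50.5 = 0
x=50: ŷ = -1.5 + 1.3·50 = 63.5; e = 62.5 − 63.5 = -1
x=60: ŷ = -1.5 + 1.3·60 = 76.5; e = 77.8 − 76.5 = 1.3
x=70: ŷ = -1.5 + 1.3·70 = 89.5; e = 90.5 − 89.5 = 1
x=80: ŷ = -1.5 + 1.3·80 = 102.5; e = 99.9 − 102.5 = -2.6
x=90: ŷ = -1.5 + 1.3·90 = 115.5; e = 117.5 − 115.5 = 2
x=100: ŷ = -1.5 + 1.3·100 = 128.5; e = 127.8 − 128.5 = -0.7
SSE = 0 + 1 + 1.69 + 1 + 6.76 + 4 + 0.49 = 14.94
s = √(14.94/5) = √2.988 ≈ 1.729

s = 1.729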